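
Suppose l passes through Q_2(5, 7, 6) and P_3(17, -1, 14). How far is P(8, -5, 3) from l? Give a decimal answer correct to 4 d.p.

A direction vector for l is P_3 − Q_2 = (12, -8, 8).
Taking (5, 7, 6) on l with direction v = (12, -8, 8): w = P − (5, 7, 6) = (3, -12, -3), and w × v = (-120, -60, 120).
Distance = |w × v| / |v| = √32400 / √272 ≈ 10.9141.

10.9141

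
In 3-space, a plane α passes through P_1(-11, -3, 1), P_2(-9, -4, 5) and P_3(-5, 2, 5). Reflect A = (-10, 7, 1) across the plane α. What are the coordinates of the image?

(-4, 3, -3)

P_1P_2 = (2, -1, 4), P_1P_3 = (6, 5, 4); a normal to α is P_1P_2 × P_1P_3 = (-24, 16, 16).
Using P_1: α has equation -24x + 16y + 16z = 232.
λ = (n·A − d)/|n|² = (368 − 232)/1088 = 1/8.
Reflection = A − 2λn = (-10, 7, 1) − (1/4)·(-24, 16, 16) = (-4, 3, -3).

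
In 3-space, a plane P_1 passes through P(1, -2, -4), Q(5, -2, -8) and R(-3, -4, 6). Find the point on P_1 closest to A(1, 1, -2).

(0, -2, -3)

PQ = (4, 0, -4), PR = (-4, -2, 10); a normal to P_1 is PQ × PR = (-8, -24, -8).
Using P: P_1 has equation -8x - 24y - 8z = 72.
Foot = A − λn with λ = (n·A − d)/|n|² = (-16 − 72)/704 = -1/8.
Foot = (1, 1, -2) − (-1/8)·(-8, -24, -8) = (0, -2, -3).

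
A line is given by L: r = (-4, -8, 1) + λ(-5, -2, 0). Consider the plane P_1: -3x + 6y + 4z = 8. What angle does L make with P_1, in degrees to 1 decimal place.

sin θ = |n·v| / (|n||v|) = |3| / (√61 · √29) = 0.07133.
θ ≈ 4.1°.

4.1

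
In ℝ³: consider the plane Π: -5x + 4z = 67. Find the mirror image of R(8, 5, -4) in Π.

(-22, 5, 20)

λ = (n·R − d)/|n|² = (-56 − 67)/41 = -3.
Reflection = R − 2λn = (8, 5, -4) − (-6)·(-5, 0, 4) = (-22, 5, 20).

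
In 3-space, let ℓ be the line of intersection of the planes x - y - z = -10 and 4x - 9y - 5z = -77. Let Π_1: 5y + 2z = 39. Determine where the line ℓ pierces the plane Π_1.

(-1, 7, 2)

Direction of ℓ: (1, -1, -1) × (4, -9, -5) = (-4, 1, -5).
A point on ℓ: solving the two plane equations with x = 15 gives (15, 3, 22).
Substitute r = (15, 3, 22) + t(-4, 1, -5) into the plane: 59 + (-5)t = 39, so t = 4.
Intersection: (15, 3, 22) + 4·(-4, 1, -5) = (-1, 7, 2).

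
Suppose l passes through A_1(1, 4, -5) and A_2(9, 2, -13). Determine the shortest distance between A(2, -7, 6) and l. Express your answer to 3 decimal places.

14.748

A direction vector for l is A_2 − A_1 = (8, -2, -8).
Taking (1, 4, -5) on l with direction v = (8, -2, -8): w = A − (1, 4, -5) = (1, -11, 11), and w × v = (110, 96, 86).
Distance = |w × v| / |v| = √28712 / √132 ≈ 14.748.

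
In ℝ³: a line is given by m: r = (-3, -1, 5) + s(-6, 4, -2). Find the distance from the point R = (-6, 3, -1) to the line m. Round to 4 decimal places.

Taking (-3, -1, 5) on m with direction v = (-6, 4, -2): w = R − (-3, -1, 5) = (-3, 4, -6), and w × v = (16, 30, 12).
Distance = |w × v| / |v| = √1300 / √56 ≈ 4.8181.

4.8181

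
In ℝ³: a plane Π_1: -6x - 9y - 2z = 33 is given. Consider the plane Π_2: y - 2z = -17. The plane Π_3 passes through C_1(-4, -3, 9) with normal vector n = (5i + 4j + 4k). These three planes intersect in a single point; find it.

Π_3: n·r = n·C_1 gives 5x + 4y + 4z = 4.
Solving the 3×3 linear system -6x - 9y - 2z = 33, y - 2z = -17, 5x + 4y + 4z = 4 (e.g. by elimination or Cramer's rule, determinant = 28) gives (0, -5, 6).

(0, -5, 6)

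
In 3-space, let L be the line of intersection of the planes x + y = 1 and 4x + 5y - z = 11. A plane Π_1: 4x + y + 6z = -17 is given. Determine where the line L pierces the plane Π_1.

(-6, 7, 0)

Direction of L: (1, 1, 0) × (4, 5, -1) = (-1, 1, 1).
A point on L: solving the two plane equations with x = -2 gives (-2, 3, -4).
Substitute r = (-2, 3, -4) + t(-1, 1, 1) into the plane: -29 + 3t = -17, so t = 4.
Intersection: (-2, 3, -4) + 4·(-1, 1, 1) = (-6, 7, 0).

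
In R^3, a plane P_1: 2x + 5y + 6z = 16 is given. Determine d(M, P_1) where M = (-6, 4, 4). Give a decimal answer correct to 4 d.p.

1.9846

n·M − d = (2)·(-6) + (5)·(4) + (6)·(4) − 16 = 16; |n| = √65.
Distance = |16| / √65 = 16/√65 ≈ 1.9846.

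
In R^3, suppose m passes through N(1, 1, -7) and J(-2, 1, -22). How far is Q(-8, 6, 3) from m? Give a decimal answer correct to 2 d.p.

11.89

A direction vector for m is J − N = (-3, 0, -15).
Taking (1, 1, -7) on m with direction v = (-3, 0, -15): w = Q − (1, 1, -7) = (-9, 5, 10), and w × v = (-75, -165, 15).
Distance = |w × v| / |v| = √33075 / √234 ≈ 11.89.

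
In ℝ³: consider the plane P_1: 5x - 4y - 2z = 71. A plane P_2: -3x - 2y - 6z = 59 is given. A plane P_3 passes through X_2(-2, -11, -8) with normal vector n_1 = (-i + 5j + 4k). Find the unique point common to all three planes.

(3, -10, -8)

P_3: n_1·r = n_1·X_2 gives -x + 5y + 4z = -85.
Solving the 3×3 linear system 5x - 4y - 2z = 71, -3x - 2y - 6z = 59, -x + 5y + 4z = -85 (e.g. by elimination or Cramer's rule, determinant = 72) gives (3, -10, -8).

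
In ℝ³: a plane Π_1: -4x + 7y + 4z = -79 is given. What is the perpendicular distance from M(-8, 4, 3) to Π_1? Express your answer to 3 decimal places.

n·M − d = (-4)·(-8) + (7)·(4) + (4)·(3) − (-79) = 151; |n| = √81.
Distance = |151| / √81 = 151/√81 ≈ 16.778.

16.778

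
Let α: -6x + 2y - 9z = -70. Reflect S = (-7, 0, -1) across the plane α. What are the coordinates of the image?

λ = (n·S − d)/|n|² = (51 − (-70))/121 = 1.
Reflection = S − 2λn = (-7, 0, -1) − 2·(-6, 2, -9) = (5, -4, 17).

(5, -4, 17)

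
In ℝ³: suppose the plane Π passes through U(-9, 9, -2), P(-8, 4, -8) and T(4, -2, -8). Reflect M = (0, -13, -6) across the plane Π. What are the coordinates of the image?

(8, 3, -18)

UP = (1, -5, -6), UT = (13, -11, -6); a normal to Π is UP × UT = (-36, -72, 54).
Using U: Π has equation -36x - 72y + 54z = -432.
λ = (n·M − d)/|n|² = (612 − (-432))/9396 = 1/9.
Reflection = M − 2λn = (0, -13, -6) − (2/9)·(-36, -72, 54) = (8, 3, -18).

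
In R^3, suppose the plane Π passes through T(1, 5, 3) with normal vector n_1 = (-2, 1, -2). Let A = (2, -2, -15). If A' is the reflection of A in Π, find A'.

Π: n_1·r = n_1·T gives -2x + y - 2z = -3.
λ = (n·A − d)/|n|² = (24 − (-3))/9 = 3.
Reflection = A − 2λn = (2, -2, -15) − 6·(-2, 1, -2) = (14, -8, -3).

(14, -8, -3)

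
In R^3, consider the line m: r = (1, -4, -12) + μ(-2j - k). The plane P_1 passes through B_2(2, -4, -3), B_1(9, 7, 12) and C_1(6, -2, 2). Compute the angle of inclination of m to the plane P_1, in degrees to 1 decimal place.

B_2B_1 = (7, 11, 15), B_2C_1 = (4, 2, 5); a normal to P_1 is B_2B_1 × B_2C_1 = (25, 25, -30).
Using B_2: P_1 has equation 25x + 25y - 30z = 40.
sin θ = |n·v| / (|n||v|) = |-20| / (√2150 · √5) = 0.19290.
θ ≈ 11.1°.

11.1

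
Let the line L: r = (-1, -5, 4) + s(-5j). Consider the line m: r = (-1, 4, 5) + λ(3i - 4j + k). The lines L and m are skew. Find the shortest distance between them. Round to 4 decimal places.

0.9487

Common perpendicular direction n = (0, -5, 0) × (3, -4, 1) = (-5, 0, 15).
With w = (-1, 4, 5) − (-1, -5, 4) = (0, 9, 1), w · n = 15.
Distance = |w · n| / |n| = |15| / √250 ≈ 0.9487.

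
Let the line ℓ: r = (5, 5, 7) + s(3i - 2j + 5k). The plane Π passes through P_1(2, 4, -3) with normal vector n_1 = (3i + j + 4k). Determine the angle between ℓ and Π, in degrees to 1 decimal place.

59.2

Π: n_1·r = n_1·P_1 gives 3x + y + 4z = -2.
sin θ = |n·v| / (|n||v|) = |27| / (√26 · √38) = 0.85898.
θ ≈ 59.2°.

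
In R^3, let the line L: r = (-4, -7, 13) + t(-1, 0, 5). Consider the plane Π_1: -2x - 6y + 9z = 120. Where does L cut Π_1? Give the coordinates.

(-3, -7, 8)

Substitute r = (-4, -7, 13) + t(-1, 0, 5) into the plane: 167 + 47t = 120, so t = -1.
Intersection: (-4, -7, 13) + (-1)·(-1, 0, 5) = (-3, -7, 8).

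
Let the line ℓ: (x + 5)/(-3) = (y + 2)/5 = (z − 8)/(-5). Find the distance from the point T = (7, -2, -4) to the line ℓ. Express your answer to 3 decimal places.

ℓ has direction (-3, 5, -5) through (-5, -2, 8).
Taking (-5, -2, 8) on ℓ with direction v = (-3, 5, -5): w = T − (-5, -2, 8) = (12, 0, -12), and w × v = (60, 96, 60).
Distance = |w × v| / |v| = √16416 / √59 ≈ 16.680.

16.680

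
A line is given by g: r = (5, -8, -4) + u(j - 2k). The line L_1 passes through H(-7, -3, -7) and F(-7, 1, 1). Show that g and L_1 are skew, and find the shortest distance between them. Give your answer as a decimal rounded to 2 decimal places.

A direction vector for L_1 is F − H = (0, 4, 8).
Common perpendicular direction n = (0, 1, -2) × (0, 4, 8) = (16, 0, 0).
With w = (-7, -3, -7) − (5, -8, -4) = (-12, 5, -3), w · n = -192.
Since n ≠ 0 the lines are not parallel, and w · n = -192 ≠ 0 so they do not intersect; hence they are skew.
Distance = |w · n| / |n| = |-192| / √256 ≈ 12.00.

12.00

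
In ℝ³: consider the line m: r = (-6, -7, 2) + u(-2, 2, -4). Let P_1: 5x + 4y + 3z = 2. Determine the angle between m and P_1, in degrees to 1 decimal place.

23.8

sin θ = |n·v| / (|n||v|) = |-14| / (√50 · √24) = 0.40415.
θ ≈ 23.8°.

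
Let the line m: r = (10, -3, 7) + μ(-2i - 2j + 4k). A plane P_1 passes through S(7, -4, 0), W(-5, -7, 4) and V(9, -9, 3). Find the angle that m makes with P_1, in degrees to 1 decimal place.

SW = (-12, -3, 4), SV = (2, -5, 3); a normal to P_1 is SW × SV = (11, 44, 66).
Using S: P_1 has equation 11x + 44y + 66z = -99.
sin θ = |n·v| / (|n||v|) = |154| / (√6413 · √24) = 0.39254.
θ ≈ 23.1°.

23.1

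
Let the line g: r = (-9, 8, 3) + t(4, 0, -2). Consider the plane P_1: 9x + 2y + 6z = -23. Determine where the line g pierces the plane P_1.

Substitute r = (-9, 8, 3) + t(4, 0, -2) into the plane: -47 + 24t = -23, so t = 1.
Intersection: (-9, 8, 3) + 1·(4, 0, -2) = (-5, 8, 1).

(-5, 8, 1)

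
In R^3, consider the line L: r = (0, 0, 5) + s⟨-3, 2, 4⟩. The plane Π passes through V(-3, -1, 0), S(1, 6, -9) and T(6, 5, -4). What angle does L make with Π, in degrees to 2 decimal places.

VS = (4, 7, -9), VT = (9, 6, -4); a normal to Π is VS × VT = (26, -65, -39).
Using V: Π has equation 26x - 65y - 39z = -13.
sin θ = |n·v| / (|n||v|) = |-364| / (√6422 · √29) = 0.84347.
θ ≈ 57.51°.

57.51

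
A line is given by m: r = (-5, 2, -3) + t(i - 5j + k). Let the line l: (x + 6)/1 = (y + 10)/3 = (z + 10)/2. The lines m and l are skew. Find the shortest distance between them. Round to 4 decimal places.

l has direction (1, 3, 2) through (-6, -10, -10).
Common perpendicular direction n = (1, -5, 1) × (1, 3, 2) = (-13, -1, 8).
With w = (-6, -10, -10) − (-5, 2, -3) = (-1, -12, -7), w · n = -31.
Distance = |w · n| / |n| = |-31| / √234 ≈ 2.0265.

2.0265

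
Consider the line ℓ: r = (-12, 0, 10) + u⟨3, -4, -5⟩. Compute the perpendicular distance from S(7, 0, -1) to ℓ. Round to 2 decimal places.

Taking (-12, 0, 10) on ℓ with direction v = (3, -4, -5): w = S − (-12, 0, 10) = (19, 0, -11), and w × v = (-44, 62, -76).
Distance = |w × v| / |v| = √11556 / √50 ≈ 15.20.

15.20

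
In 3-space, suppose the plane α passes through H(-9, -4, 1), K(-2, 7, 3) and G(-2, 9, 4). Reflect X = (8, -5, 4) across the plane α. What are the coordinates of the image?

(0, 3, -12)

HK = (7, 11, 2), HG = (7, 13, 3); a normal to α is HK × HG = (7, -7, 14).
Using H: α has equation 7x - 7y + 14z = -21.
λ = (n·X − d)/|n|² = (147 − (-21))/294 = 4/7.
Reflection = X − 2λn = (8, -5, 4) − (8/7)·(7, -7, 14) = (0, 3, -12).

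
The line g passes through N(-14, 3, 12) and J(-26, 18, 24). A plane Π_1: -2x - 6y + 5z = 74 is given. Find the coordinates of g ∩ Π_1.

A direction vector for g is J − N = (-12, 15, 12).
Substitute r = (-14, 3, 12) + t(-12, 15, 12) into the plane: 70 + (-6)t = 74, so t = -2/3.
Intersection: (-14, 3, 12) + (-2/3)·(-12, 15, 12) = (-6, -7, 4).

(-6, -7, 4)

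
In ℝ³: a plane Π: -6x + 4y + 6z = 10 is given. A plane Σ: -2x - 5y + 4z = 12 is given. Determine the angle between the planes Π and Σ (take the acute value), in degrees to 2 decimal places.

cos θ = |n₁·n₂| / (|n₁||n₂|) = |16| / (√88 · √45).
θ = arccos(0.25426) ≈ 75.27°.

75.27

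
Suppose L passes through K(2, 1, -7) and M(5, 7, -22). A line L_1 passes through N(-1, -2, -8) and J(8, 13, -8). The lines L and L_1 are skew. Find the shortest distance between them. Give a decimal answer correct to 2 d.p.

0.99

A direction vector for L is M − K = (3, 6, -15).
A direction vector for L_1 is J − N = (9, 15, 0).
Common perpendicular direction n = (3, 6, -15) × (9, 15, 0) = (225, -135, -9).
With w = (-1, -2, -8) − (2, 1, -7) = (-3, -3, -1), w · n = -261.
Distance = |w · n| / |n| = |-261| / √68931 ≈ 0.99.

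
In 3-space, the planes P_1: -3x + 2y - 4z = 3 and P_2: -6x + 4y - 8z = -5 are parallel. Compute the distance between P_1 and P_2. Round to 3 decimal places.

Rescale P_2 by 1/2: -3x + 2y - 4z = -5/2. Then distance = |3 − (-5/2)| / √29 ≈ 1.021.

1.021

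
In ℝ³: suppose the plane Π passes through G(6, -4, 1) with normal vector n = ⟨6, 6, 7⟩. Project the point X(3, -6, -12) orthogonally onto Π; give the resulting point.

Π: n·r = n·G gives 6x + 6y + 7z = 19.
Foot = X − λn with λ = (n·X − d)/|n|² = (-102 − 19)/121 = -1.
Foot = (3, -6, -12) − (-1)·(6, 6, 7) = (9, 0, -5).

(9, 0, -5)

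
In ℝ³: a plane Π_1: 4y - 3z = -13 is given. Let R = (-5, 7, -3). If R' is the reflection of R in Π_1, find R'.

(-5, -9, 9)

λ = (n·R − d)/|n|² = (37 − (-13))/25 = 2.
Reflection = R − 2λn = (-5, 7, -3) − 4·(0, 4, -3) = (-5, -9, 9).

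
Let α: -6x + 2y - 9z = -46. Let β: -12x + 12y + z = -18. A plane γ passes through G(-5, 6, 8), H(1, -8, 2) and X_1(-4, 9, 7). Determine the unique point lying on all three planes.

GH = (6, -14, -6), GX_1 = (1, 3, -1); a normal to γ is GH × GX_1 = (32, 0, 32).
Using G: γ has equation 32x + 32z = 96.
Solving the 3×3 linear system -6x + 2y - 9z = -46, -12x + 12y + z = -18, 32x + 32z = 96 (e.g. by elimination or Cramer's rule, determinant = 1984) gives (-3, -5, 6).

(-3, -5, 6)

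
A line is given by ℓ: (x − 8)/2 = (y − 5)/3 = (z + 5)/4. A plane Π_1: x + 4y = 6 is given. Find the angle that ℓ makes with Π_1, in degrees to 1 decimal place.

39.1

ℓ has direction (2, 3, 4) through (8, 5, -5).
sin θ = |n·v| / (|n||v|) = |14| / (√17 · √29) = 0.63053.
θ ≈ 39.1°.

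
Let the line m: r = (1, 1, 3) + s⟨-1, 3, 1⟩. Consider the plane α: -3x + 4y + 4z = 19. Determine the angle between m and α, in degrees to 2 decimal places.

sin θ = |n·v| / (|n||v|) = |19| / (√41 · √11) = 0.89468.
θ ≈ 63.47°.

63.47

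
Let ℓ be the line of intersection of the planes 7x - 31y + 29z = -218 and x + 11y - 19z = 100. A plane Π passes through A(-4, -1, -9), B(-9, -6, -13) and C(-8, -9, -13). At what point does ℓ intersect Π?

(9, 10, 1)

Direction of ℓ: (7, -31, 29) × (1, 11, -19) = (270, 162, 108).
A point on ℓ: solving the two plane equations with x = 14 gives (14, 13, 3).
AB = (-5, -5, -4), AC = (-4, -8, -4); a normal to Π is AB × AC = (-12, -4, 20).
Using A: Π has equation -12x - 4y + 20z = -128.
Substitute r = (14, 13, 3) + t(270, 162, 108) into the plane: -160 + (-1728)t = -128, so t = -1/54.
Intersection: (14, 13, 3) + (-1/54)·(270, 162, 108) = (9, 10, 1).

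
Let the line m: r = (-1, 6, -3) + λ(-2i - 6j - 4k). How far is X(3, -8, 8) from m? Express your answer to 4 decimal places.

Taking (-1, 6, -3) on m with direction v = (-2, -6, -4): w = X − (-1, 6, -3) = (4, -14, 11), and w × v = (122, -6, -52).
Distance = |w × v| / |v| = √17624 / √56 ≈ 17.7402.

17.7402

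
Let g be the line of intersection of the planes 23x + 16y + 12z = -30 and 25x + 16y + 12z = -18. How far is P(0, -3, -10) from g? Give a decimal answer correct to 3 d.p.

Direction of g: (23, 16, 12) × (25, 16, 12) = (0, 24, -32).
A point on g: solving the two plane equations with y = -9 gives (6, -9, -2).
Taking (6, -9, -2) on g with direction v = (0, 24, -32): w = P − (6, -9, -2) = (-6, 6, -8), and w × v = (0, -192, -144).
Distance = |w × v| / |v| = √57600 / √1600 ≈ 6.000.

6.000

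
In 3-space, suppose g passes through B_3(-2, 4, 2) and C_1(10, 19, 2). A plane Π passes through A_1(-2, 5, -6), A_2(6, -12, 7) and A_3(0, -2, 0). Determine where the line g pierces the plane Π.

(-6, -1, 2)

A direction vector for g is C_1 − B_3 = (12, 15, 0).
A_1A_2 = (8, -17, 13), A_1A_3 = (2, -7, 6); a normal to Π is A_1A_2 × A_1A_3 = (-11, -22, -22).
Using A_1: Π has equation -11x - 22y - 22z = 44.
Substitute r = (-2, 4, 2) + t(12, 15, 0) into the plane: -110 + (-462)t = 44, so t = -1/3.
Intersection: (-2, 4, 2) + (-1/3)·(12, 15, 0) = (-6, -1, 2).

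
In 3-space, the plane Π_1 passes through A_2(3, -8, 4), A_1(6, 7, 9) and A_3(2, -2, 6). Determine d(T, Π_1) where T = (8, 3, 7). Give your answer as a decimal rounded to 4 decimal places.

0.6325

A_2A_1 = (3, 15, 5), A_2A_3 = (-1, 6, 2); a normal to Π_1 is A_2A_1 × A_2A_3 = (0, -11, 33).
Using A_2: Π_1 has equation -11y + 33z = 220.
n·T − d = (0)·(8) + (-11)·(3) + (33)·(7) − 220 = -22; |n| = √1210.
Distance = |-22| / √1210 = 22/√1210 ≈ 0.6325.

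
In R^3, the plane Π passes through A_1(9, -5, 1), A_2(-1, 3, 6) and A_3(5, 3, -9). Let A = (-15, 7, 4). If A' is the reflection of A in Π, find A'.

(-5, 17, 8)

A_1A_2 = (-10, 8, 5), A_1A_3 = (-4, 8, -10); a normal to Π is A_1A_2 × A_1A_3 = (-120, -120, -48).
Using A_1: Π has equation -120x - 120y - 48z = -528.
λ = (n·A − d)/|n|² = (768 − (-528))/31104 = 1/24.
Reflection = A − 2λn = (-15, 7, 4) − (1/12)·(-120, -120, -48) = (-5, 17, 8).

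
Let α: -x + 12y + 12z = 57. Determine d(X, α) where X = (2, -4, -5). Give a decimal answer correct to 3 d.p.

n·X − d = (-1)·(2) + (12)·(-4) + (12)·(-5) − 57 = -167; |n| = √289.
Distance = |-167| / √289 = 167/√289 ≈ 9.824.

9.824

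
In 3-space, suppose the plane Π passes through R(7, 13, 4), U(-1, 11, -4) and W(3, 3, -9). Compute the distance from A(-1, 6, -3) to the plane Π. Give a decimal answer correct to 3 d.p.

RU = (-8, -2, -8), RW = (-4, -10, -13); a normal to Π is RU × RW = (-54, -72, 72).
Using R: Π has equation -54x - 72y + 72z = -1026.
n·A − d = (-54)·(-1) + (-72)·(6) + (72)·(-3) − (-1026) = 432; |n| = √13284.
Distance = |432| / √13284 = 432/√13284 ≈ 3.748.

3.748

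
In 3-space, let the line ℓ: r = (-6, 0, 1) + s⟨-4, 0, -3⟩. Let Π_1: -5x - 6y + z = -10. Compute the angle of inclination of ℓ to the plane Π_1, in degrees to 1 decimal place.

25.6

sin θ = |n·v| / (|n||v|) = |17| / (√62 · √25) = 0.43180.
θ ≈ 25.6°.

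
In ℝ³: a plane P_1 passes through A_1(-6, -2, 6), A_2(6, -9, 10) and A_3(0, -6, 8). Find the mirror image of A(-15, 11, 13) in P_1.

(-9, 11, -5)

A_1A_2 = (12, -7, 4), A_1A_3 = (6, -4, 2); a normal to P_1 is A_1A_2 × A_1A_3 = (2, 0, -6).
Using A_1: P_1 has equation 2x - 6z = -48.
λ = (n·A − d)/|n|² = (-108 − (-48))/40 = -3/2.
Reflection = A − 2λn = (-15, 11, 13) − (-3)·(2, 0, -6) = (-9, 11, -5).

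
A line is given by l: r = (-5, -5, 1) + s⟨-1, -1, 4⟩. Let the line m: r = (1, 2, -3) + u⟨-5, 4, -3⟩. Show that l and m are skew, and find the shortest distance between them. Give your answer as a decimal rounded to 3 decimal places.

7.273

Common perpendicular direction n = (-1, -1, 4) × (-5, 4, -3) = (-13, -23, -9).
With w = (1, 2, -3) − (-5, -5, 1) = (6, 7, -4), w · n = -203.
Since n ≠ 0 the lines are not parallel, and w · n = -203 ≠ 0 so they do not intersect; hence they are skew.
Distance = |w · n| / |n| = |-203| / √779 ≈ 7.273.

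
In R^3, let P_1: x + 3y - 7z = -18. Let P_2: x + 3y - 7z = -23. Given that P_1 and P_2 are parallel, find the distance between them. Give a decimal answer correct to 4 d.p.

Same normal n = (1, 3, -7) with |n| = √59; distance = |-18 − (-23)| / |n| = 5/√59 ≈ 0.6509.

0.6509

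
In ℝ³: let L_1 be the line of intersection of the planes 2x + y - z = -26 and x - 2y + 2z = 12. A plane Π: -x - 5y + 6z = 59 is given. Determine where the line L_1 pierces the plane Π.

Direction of L_1: (2, 1, -1) × (1, -2, 2) = (0, -5, -5).
A point on L_1: solving the two plane equations with y = -15 gives (-8, -15, -5).
Substitute r = (-8, -15, -5) + t(0, -5, -5) into the plane: 53 + (-5)t = 59, so t = -6/5.
Intersection: (-8, -15, -5) + (-6/5)·(0, -5, -5) = (-8, -9, 1).

(-8, -9, 1)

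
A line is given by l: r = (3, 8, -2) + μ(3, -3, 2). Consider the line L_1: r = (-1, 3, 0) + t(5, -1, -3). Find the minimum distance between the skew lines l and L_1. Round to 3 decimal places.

4.596

Common perpendicular direction n = (3, -3, 2) × (5, -1, -3) = (11, 19, 12).
With w = (-1, 3, 0) − (3, 8, -2) = (-4, -5, 2), w · n = -115.
Distance = |w · n| / |n| = |-115| / √626 ≈ 4.596.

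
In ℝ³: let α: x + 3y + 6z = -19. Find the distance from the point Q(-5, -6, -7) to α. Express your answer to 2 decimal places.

n·Q − d = (1)·(-5) + (3)·(-6) + (6)·(-7) − (-19) = -46; |n| = √46.
Distance = |-46| / √46 = 46/√46 ≈ 6.78.

6.78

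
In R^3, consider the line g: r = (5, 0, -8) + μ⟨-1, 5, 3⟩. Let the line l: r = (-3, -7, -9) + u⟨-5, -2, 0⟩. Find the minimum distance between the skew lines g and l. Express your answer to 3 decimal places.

Common perpendicular direction n = (-1, 5, 3) × (-5, -2, 0) = (6, -15, 27).
With w = (-3, -7, -9) − (5, 0, -8) = (-8, -7, -1), w · n = 30.
Distance = |w · n| / |n| = |30| / √990 ≈ 0.953.

0.953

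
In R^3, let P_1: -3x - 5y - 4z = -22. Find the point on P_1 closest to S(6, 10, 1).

(3, 5, -3)

Foot = S − λn with λ = (n·S − d)/|n|² = (-72 − (-22))/50 = -1.
Foot = (6, 10, 1) − (-1)·(-3, -5, -4) = (3, 5, -3).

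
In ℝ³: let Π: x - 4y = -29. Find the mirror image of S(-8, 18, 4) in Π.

λ = (n·S − d)/|n|² = (-80 − (-29))/17 = -3.
Reflection = S − 2λn = (-8, 18, 4) − (-6)·(1, -4, 0) = (-2, -6, 4).

(-2, -6, 4)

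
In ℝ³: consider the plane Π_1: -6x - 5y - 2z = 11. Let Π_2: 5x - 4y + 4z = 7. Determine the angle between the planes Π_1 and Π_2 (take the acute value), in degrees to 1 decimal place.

cos θ = |n₁·n₂| / (|n₁||n₂|) = |-18| / (√65 · √57).
θ = arccos(0.29572) ≈ 72.8°.

72.8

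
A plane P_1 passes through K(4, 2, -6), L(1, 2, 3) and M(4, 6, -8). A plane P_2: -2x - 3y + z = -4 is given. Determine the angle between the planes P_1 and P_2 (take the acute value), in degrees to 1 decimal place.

57.1

KL = (-3, 0, 9), KM = (0, 4, -2); a normal to P_1 is KL × KM = (-36, -6, -12).
Using K: P_1 has equation -36x - 6y - 12z = -84.
cos θ = |n₁·n₂| / (|n₁||n₂|) = |78| / (√1476 · √14).
θ = arccos(0.54261) ≈ 57.1°.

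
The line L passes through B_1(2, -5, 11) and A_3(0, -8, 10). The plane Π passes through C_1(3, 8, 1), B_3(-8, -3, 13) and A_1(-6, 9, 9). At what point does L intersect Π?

A direction vector for L is A_3 − B_1 = (-2, -3, -1).
C_1B_3 = (-11, -11, 12), C_1A_1 = (-9, 1, 8); a normal to Π is C_1B_3 × C_1A_1 = (-100, -20, -110).
Using C_1: Π has equation -100x - 20y - 110z = -570.
Substitute r = (2, -5, 11) + t(-2, -3, -1) into the plane: -1310 + 370t = -570, so t = 2.
Intersection: (2, -5, 11) + 2·(-2, -3, -1) = (-2, -11, 9).

(-2, -11, 9)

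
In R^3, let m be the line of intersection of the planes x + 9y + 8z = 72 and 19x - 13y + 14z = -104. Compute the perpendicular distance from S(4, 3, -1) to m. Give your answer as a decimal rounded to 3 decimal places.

Direction of m: (1, 9, 8) × (19, -13, 14) = (230, 138, -184).
A point on m: solving the two plane equations with x = -5 gives (-5, 5, 4).
Taking (-5, 5, 4) on m with direction v = (230, 138, -184): w = S − (-5, 5, 4) = (9, -2, -5), and w × v = (1058, 506, 1702).
Distance = |w × v| / |v| = √4272204 / √105800 ≈ 6.355.

6.355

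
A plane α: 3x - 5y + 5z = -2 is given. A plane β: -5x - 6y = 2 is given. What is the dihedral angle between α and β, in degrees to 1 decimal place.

cos θ = |n₁·n₂| / (|n₁||n₂|) = |15| / (√59 · √61).
θ = arccos(0.25003) ≈ 75.5°.

75.5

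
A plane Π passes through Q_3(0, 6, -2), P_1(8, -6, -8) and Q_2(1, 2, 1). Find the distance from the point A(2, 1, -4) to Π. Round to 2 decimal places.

1.00

Q_3P_1 = (8, -12, -6), Q_3Q_2 = (1, -4, 3); a normal to Π is Q_3P_1 × Q_3Q_2 = (-60, -30, -20).
Using Q_3: Π has equation -60x - 30y - 20z = -140.
n·A − d = (-60)·(2) + (-30)·(1) + (-20)·(-4) − (-140) = 70; |n| = √4900.
Distance = |70| / √4900 = 70/√4900 ≈ 1.00.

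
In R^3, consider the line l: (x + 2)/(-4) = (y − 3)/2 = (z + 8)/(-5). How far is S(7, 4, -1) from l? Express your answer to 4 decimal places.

5.0200

l has direction (-4, 2, -5) through (-2, 3, -8).
Taking (-2, 3, -8) on l with direction v = (-4, 2, -5): w = S − (-2, 3, -8) = (9, 1, 7), and w × v = (-19, 17, 22).
Distance = |w × v| / |v| = √1134 / √45 ≈ 5.0200.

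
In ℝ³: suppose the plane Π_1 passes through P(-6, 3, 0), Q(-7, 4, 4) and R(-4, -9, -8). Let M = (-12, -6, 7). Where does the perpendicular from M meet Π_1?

PQ = (-1, 1, 4), PR = (2, -12, -8); a normal to Π_1 is PQ × PR = (40, 0, 10).
Using P: Π_1 has equation 40x + 10z = -240.
Foot = M − λn with λ = (n·M − d)/|n|² = (-410 − (-240))/1700 = -1/10.
Foot = (-12, -6, 7) − (-1/10)·(40, 0, 10) = (-8, -6, 8).

(-8, -6, 8)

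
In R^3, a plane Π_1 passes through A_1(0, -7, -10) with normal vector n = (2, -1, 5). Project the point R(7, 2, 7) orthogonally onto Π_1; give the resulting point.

Π_1: n·r = n·A_1 gives 2x - y + 5z = -43.
Foot = R − λn with λ = (n·R − d)/|n|² = (47 − (-43))/30 = 3.
Foot = (7, 2, 7) − 3·(2, -1, 5) = (1, 5, -8).

(1, 5, -8)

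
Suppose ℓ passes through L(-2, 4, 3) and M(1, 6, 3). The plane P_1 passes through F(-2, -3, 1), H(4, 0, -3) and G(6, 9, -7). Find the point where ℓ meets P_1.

A direction vector for ℓ is M − L = (3, 2, 0).
FH = (6, 3, -4), FG = (8, 12, -8); a normal to P_1 is FH × FG = (24, 16, 48).
Using F: P_1 has equation 24x + 16y + 48z = -48.
Substitute r = (-2, 4, 3) + t(3, 2, 0) into the plane: 160 + 104t = -48, so t = -2.
Intersection: (-2, 4, 3) + (-2)·(3, 2, 0) = (-8, 0, 3).

(-8, 0, 3)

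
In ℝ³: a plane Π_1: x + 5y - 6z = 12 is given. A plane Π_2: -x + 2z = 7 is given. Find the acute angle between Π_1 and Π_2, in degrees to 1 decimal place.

cos θ = |n₁·n₂| / (|n₁||n₂|) = |-13| / (√62 · √5).
θ = arccos(0.73835) ≈ 42.4°.

42.4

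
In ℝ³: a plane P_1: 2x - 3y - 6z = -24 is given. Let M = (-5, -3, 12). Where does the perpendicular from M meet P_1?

Foot = M − λn with λ = (n·M − d)/|n|² = (-73 − (-24))/49 = -1.
Foot = (-5, -3, 12) − (-1)·(2, -3, -6) = (-3, -6, 6).

(-3, -6, 6)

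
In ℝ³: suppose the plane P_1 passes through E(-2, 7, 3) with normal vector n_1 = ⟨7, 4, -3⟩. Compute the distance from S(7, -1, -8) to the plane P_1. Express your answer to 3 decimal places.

7.440

P_1: n_1·r = n_1·E gives 7x + 4y - 3z = 5.
n·S − d = (7)·(7) + (4)·(-1) + (-3)·(-8) − 5 = 64; |n| = √74.
Distance = |64| / √74 = 64/√74 ≈ 7.440.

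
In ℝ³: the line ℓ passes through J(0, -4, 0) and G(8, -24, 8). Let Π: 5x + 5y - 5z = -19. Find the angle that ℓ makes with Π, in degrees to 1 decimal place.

A direction vector for ℓ is G − J = (8, -20, 8).
sin θ = |n·v| / (|n||v|) = |-100| / (√75 · √528) = 0.50252.
θ ≈ 30.2°.

30.2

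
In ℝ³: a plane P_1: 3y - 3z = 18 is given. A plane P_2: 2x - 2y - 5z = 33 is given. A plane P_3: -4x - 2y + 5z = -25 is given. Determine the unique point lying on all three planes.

Solving the 3×3 linear system 3y - 3z = 18, 2x - 2y - 5z = 33, -4x - 2y + 5z = -25 (e.g. by elimination or Cramer's rule, determinant = 66) gives (-2, -1, -7).

(-2, -1, -7)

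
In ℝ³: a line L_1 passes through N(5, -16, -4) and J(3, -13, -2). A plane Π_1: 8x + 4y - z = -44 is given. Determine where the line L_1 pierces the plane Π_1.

A direction vector for L_1 is J − N = (-2, 3, 2).
Substitute r = (5, -16, -4) + t(-2, 3, 2) into the plane: -20 + (-6)t = -44, so t = 4.
Intersection: (5, -16, -4) + 4·(-2, 3, 2) = (-3, -4, 4).

(-3, -4, 4)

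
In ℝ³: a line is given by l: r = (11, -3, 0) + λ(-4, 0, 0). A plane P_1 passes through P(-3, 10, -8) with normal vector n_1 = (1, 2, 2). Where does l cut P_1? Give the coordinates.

P_1: n_1·r = n_1·P gives x + 2y + 2z = 1.
Substitute r = (11, -3, 0) + t(-4, 0, 0) into the plane: 5 + (-4)t = 1, so t = 1.
Intersection: (11, -3, 0) + 1·(-4, 0, 0) = (7, -3, 0).

(7, -3, 0)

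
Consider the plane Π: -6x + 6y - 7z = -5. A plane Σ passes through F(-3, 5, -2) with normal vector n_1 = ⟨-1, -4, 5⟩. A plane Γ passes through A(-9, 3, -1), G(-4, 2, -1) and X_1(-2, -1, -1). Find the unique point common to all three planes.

(6, 4, -1)

Σ: n_1·r = n_1·F gives -x - 4y + 5z = -27.
AG = (5, -1, 0), AX_1 = (7, -4, 0); a normal to Γ is AG × AX_1 = (0, 0, -13).
Using A: Γ has equation -13z = 13.
Solving the 3×3 linear system -6x + 6y - 7z = -5, -x - 4y + 5z = -27, -13z = 13 (e.g. by elimination or Cramer's rule, determinant = -390) gives (6, 4, -1).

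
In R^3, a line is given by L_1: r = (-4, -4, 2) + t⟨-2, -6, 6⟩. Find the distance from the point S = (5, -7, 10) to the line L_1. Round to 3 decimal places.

Taking (-4, -4, 2) on L_1 with direction v = (-2, -6, 6): w = S − (-4, -4, 2) = (9, -3, 8), and w × v = (30, -70, -60).
Distance = |w × v| / |v| = √9400 / √76 ≈ 11.121.

11.121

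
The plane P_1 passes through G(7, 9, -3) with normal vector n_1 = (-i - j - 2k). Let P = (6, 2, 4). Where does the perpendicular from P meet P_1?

P_1: n_1·r = n_1·G gives -x - y - 2z = -10.
Foot = P − λn with λ = (n·P − d)/|n|² = (-16 − (-10))/6 = -1.
Foot = (6, 2, 4) − (-1)·(-1, -1, -2) = (5, 1, 2).

(5, 1, 2)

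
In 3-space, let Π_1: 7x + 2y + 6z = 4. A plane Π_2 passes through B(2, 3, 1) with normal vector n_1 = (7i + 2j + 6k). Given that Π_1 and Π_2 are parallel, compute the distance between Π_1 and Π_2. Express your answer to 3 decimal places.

2.332

Π_2: n_1·r = n_1·B gives 7x + 2y + 6z = 26.
Same normal n = (7, 2, 6) with |n| = √89; distance = |4 − 26| / |n| = 22/√89 ≈ 2.332.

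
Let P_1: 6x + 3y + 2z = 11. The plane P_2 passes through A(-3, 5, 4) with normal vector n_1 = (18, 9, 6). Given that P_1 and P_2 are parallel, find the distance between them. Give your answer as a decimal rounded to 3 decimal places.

P_2: n_1·r = n_1·A gives 18x + 9y + 6z = 15.
Rescale P_2 by 1/3: 6x + 3y + 2z = 5. Then distance = |11 − 5| / √49 ≈ 0.857.

0.857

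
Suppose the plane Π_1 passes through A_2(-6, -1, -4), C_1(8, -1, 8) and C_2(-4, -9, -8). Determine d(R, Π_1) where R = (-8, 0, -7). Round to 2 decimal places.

A_2C_1 = (14, 0, 12), A_2C_2 = (2, -8, -4); a normal to Π_1 is A_2C_1 × A_2C_2 = (96, 80, -112).
Using A_2: Π_1 has equation 96x + 80y - 112z = -208.
n·R − d = (96)·(-8) + (80)·(0) + (-112)·(-7) − (-208) = 224; |n| = √28160.
Distance = |224| / √28160 = 224/√28160 ≈ 1.33.

1.33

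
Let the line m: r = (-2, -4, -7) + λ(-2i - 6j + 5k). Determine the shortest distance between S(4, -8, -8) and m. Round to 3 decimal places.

7.228

Taking (-2, -4, -7) on m with direction v = (-2, -6, 5): w = S − (-2, -4, -7) = (6, -4, -1), and w × v = (-26, -28, -44).
Distance = |w × v| / |v| = √3396 / √65 ≈ 7.228.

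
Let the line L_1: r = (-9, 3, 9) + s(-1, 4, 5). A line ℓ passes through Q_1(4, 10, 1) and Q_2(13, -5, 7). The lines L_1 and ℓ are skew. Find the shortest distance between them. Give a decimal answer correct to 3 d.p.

A direction vector for ℓ is Q_2 − Q_1 = (9, -15, 6).
Common perpendicular direction n = (-1, 4, 5) × (9, -15, 6) = (99, 51, -21).
With w = (4, 10, 1) − (-9, 3, 9) = (13, 7, -8), w · n = 1812.
Distance = |w · n| / |n| = |1812| / √12843 ≈ 15.989.

15.989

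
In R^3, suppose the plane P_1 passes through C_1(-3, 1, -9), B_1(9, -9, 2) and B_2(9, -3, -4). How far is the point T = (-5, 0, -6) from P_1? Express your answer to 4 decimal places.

C_1B_1 = (12, -10, 11), C_1B_2 = (12, -4, 5); a normal to P_1 is C_1B_1 × C_1B_2 = (-6, 72, 72).
Using C_1: P_1 has equation -6x + 72y + 72z = -558.
n·T − d = (-6)·(-5) + (72)·(0) + (72)·(-6) − (-558) = 156; |n| = √10404.
Distance = |156| / √10404 = 156/√10404 ≈ 1.5294.

1.5294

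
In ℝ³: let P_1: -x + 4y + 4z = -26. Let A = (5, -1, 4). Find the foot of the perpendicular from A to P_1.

(6, -5, 0)

Foot = A − λn with λ = (n·A − d)/|n|² = (7 − (-26))/33 = 1.
Foot = (5, -1, 4) − 1·(-1, 4, 4) = (6, -5, 0).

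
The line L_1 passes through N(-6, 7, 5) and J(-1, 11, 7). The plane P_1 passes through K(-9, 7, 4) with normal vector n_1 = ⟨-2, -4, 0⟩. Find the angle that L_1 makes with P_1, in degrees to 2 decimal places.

A direction vector for L_1 is J − N = (5, 4, 2).
P_1: n_1·r = n_1·K gives -2x - 4y = -10.
sin θ = |n·v| / (|n||v|) = |-26| / (√20 · √45) = 0.86667.
θ ≈ 60.07°.

60.07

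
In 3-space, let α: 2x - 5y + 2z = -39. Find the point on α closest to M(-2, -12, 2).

(-8, 3, -4)

Foot = M − λn with λ = (n·M − d)/|n|² = (60 − (-39))/33 = 3.
Foot = (-2, -12, 2) − 3·(2, -5, 2) = (-8, 3, -4).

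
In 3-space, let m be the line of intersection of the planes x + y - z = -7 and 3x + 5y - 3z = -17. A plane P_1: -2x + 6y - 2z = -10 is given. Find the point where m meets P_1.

Direction of m: (1, 1, -1) × (3, 5, -3) = (2, 0, 2).
A point on m: solving the two plane equations with x = -15 gives (-15, 2, -6).
Substitute r = (-15, 2, -6) + t(2, 0, 2) into the plane: 54 + (-8)t = -10, so t = 8.
Intersection: (-15, 2, -6) + 8·(2, 0, 2) = (1, 2, 10).

(1, 2, 10)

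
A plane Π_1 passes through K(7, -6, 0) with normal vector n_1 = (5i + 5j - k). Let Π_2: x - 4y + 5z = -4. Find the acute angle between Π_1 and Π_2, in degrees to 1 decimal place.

Π_1: n_1·r = n_1·K gives 5x + 5y - z = 5.
cos θ = |n₁·n₂| / (|n₁||n₂|) = |-20| / (√51 · √42).
θ = arccos(0.43214) ≈ 64.4°.

64.4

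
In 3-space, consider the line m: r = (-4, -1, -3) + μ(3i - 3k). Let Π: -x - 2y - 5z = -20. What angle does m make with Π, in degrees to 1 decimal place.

31.1

sin θ = |n·v| / (|n||v|) = |12| / (√30 · √18) = 0.51640.
θ ≈ 31.1°.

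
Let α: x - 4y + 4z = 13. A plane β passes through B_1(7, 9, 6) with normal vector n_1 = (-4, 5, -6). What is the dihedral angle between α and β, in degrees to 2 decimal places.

β: n_1·r = n_1·B_1 gives -4x + 5y - 6z = -19.
cos θ = |n₁·n₂| / (|n₁||n₂|) = |-48| / (√33 · √77).
θ = arccos(0.95222) ≈ 17.78°.

17.78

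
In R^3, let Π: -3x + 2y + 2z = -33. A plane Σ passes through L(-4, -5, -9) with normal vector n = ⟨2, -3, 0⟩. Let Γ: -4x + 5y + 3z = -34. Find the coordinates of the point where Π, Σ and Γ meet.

(11, 5, -5)

Σ: n·r = n·L gives 2x - 3y = 7.
Solving the 3×3 linear system -3x + 2y + 2z = -33, 2x - 3y = 7, -4x + 5y + 3z = -34 (e.g. by elimination or Cramer's rule, determinant = 11) gives (11, 5, -5).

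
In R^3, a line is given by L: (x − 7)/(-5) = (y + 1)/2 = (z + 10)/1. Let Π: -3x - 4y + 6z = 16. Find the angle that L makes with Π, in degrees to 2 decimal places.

L has direction (-5, 2, 1) through (7, -1, -10).
sin θ = |n·v| / (|n||v|) = |13| / (√61 · √30) = 0.30389.
θ ≈ 17.69°.

17.69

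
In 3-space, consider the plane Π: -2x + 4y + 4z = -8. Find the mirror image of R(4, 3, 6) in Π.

(8, -5, -2)

λ = (n·R − d)/|n|² = (28 − (-8))/36 = 1.
Reflection = R − 2λn = (4, 3, 6) − 2·(-2, 4, 4) = (8, -5, -2).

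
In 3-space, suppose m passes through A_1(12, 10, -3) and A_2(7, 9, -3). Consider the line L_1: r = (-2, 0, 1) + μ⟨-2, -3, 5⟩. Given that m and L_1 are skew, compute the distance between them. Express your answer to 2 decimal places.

A direction vector for m is A_2 − A_1 = (-5, -1, 0).
Common perpendicular direction n = (-5, -1, 0) × (-2, -3, 5) = (-5, 25, 13).
With w = (-2, 0, 1) − (12, 10, -3) = (-14, -10, 4), w · n = -128.
Distance = |w · n| / |n| = |-128| / √819 ≈ 4.47.

4.47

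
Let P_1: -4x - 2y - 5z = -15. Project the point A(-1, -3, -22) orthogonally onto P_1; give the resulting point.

(11, 3, -7)

Foot = A − λn with λ = (n·A − d)/|n|² = (120 − (-15))/45 = 3.
Foot = (-1, -3, -22) − 3·(-4, -2, -5) = (11, 3, -7).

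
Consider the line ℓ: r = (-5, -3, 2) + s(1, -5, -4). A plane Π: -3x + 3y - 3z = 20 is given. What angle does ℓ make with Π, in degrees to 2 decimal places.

sin θ = |n·v| / (|n||v|) = |-6| / (√27 · √42) = 0.17817.
θ ≈ 10.26°.

10.26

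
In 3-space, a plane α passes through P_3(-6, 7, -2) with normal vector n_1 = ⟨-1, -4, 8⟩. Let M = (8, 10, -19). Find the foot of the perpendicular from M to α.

(6, 2, -3)

α: n_1·r = n_1·P_3 gives -x - 4y + 8z = -38.
Foot = M − λn with λ = (n·M − d)/|n|² = (-200 − (-38))/81 = -2.
Foot = (8, 10, -19) − (-2)·(-1, -4, 8) = (6, 2, -3).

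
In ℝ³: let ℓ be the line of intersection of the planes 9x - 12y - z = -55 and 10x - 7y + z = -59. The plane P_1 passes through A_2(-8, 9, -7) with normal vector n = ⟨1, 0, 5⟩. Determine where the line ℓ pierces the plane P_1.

(-3, 3, -8)

Direction of ℓ: (9, -12, -1) × (10, -7, 1) = (-19, -19, 57).
A point on ℓ: solving the two plane equations with x = -7 gives (-7, -1, 4).
P_1: n·r = n·A_2 gives x + 5z = -43.
Substitute r = (-7, -1, 4) + t(-19, -19, 57) into the plane: 13 + 266t = -43, so t = -4/19.
Intersection: (-7, -1, 4) + (-4/19)·(-19, -19, 57) = (-3, 3, -8).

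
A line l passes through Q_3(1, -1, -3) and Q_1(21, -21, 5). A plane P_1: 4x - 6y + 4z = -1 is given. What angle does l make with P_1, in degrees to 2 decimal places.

73.16

A direction vector for l is Q_1 − Q_3 = (20, -20, 8).
sin θ = |n·v| / (|n||v|) = |232| / (√68 · √864) = 0.95714.
θ ≈ 73.16°.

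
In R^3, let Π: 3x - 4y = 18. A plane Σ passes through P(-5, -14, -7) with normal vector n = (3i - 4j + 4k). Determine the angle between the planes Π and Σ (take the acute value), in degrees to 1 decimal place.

38.7

Σ: n·r = n·P gives 3x - 4y + 4z = 13.
cos θ = |n₁·n₂| / (|n₁||n₂|) = |25| / (√25 · √41).
θ = arccos(0.78087) ≈ 38.7°.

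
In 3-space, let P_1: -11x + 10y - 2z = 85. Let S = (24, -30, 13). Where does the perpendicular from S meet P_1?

(-9, 0, 7)

Foot = S − λn with λ = (n·S − d)/|n|² = (-590 − 85)/225 = -3.
Foot = (24, -30, 13) − (-3)·(-11, 10, -2) = (-9, 0, 7).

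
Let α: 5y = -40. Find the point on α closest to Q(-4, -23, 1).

(-4, -8, 1)

Foot = Q − λn with λ = (n·Q − d)/|n|² = (-115 − (-40))/25 = -3.
Foot = (-4, -23, 1) − (-3)·(0, 5, 0) = (-4, -8, 1).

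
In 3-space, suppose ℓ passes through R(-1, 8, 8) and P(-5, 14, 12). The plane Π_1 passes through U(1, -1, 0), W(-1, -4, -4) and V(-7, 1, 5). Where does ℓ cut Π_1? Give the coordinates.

(3, 2, 4)

A direction vector for ℓ is P − R = (-4, 6, 4).
UW = (-2, -3, -4), UV = (-8, 2, 5); a normal to Π_1 is UW × UV = (-7, 42, -28).
Using U: Π_1 has equation -7x + 42y - 28z = -49.
Substitute r = (-1, 8, 8) + t(-4, 6, 4) into the plane: 119 + 168t = -49, so t = -1.
Intersection: (-1, 8, 8) + (-1)·(-4, 6, 4) = (3, 2, 4).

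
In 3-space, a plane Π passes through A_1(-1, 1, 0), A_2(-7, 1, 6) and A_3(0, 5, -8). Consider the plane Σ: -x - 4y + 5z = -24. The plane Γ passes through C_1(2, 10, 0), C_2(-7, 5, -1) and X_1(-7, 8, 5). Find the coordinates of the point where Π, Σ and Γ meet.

A_1A_2 = (-6, 0, 6), A_1A_3 = (1, 4, -8); a normal to Π is A_1A_2 × A_1A_3 = (-24, -42, -24).
Using A_1: Π has equation -24x - 42y - 24z = -18.
C_1C_2 = (-9, -5, -1), C_1X_1 = (-9, -2, 5); a normal to Γ is C_1C_2 × C_1X_1 = (-27, 54, -27).
Using C_1: Γ has equation -27x + 54y - 27z = 486.
Solving the 3×3 linear system -24x - 42y - 24z = -18, -x - 4y + 5z = -24, -27x + 54y - 27z = 486 (e.g. by elimination or Cramer's rule, determinant = 14580) gives (-6, 5, -2).

(-6, 5, -2)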